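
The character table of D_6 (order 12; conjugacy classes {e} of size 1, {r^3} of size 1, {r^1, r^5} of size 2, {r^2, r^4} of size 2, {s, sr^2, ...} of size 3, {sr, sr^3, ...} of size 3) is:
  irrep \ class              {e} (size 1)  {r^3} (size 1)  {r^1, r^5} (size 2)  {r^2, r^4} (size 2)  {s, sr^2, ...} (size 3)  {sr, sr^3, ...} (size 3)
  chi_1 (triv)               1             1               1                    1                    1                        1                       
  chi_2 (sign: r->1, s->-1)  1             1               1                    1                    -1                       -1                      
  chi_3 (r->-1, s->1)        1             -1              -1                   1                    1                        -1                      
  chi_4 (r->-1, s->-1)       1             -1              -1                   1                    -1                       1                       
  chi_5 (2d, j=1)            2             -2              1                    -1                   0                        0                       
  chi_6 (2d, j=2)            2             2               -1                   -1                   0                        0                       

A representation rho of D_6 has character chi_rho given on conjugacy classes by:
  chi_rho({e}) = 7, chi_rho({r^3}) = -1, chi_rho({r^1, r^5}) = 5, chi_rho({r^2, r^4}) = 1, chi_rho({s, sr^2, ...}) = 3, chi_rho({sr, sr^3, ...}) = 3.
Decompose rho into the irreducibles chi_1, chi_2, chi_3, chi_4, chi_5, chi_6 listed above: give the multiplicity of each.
Multiplicities: chi_1: 3, chi_2: 0, chi_3: 0, chi_4: 0, chi_5: 2, chi_6: 0.

Reasoning: Use <chi_rho, chi> = (1/|G|) sum_C |C| * chi_rho(C) * conj(chi(C)) with |G| = 12 for each irreducible chi in the table:
  <chi_rho, chi_1> = (1/12)[1*(7)*conj(1) + 1*(-1)*conj(1) + 2*(5)*conj(1) + 2*(1)*conj(1) + 3*(3)*conj(1) + 3*(3)*conj(1)]
      = (1/12)[(7) + (-1) + (10) + (2) + (9) + (9)] = 36/12 = 3
  <chi_rho, chi_2> = (1/12)[1*(7)*conj(1) + 1*(-1)*conj(1) + 2*(5)*conj(1) + 2*(1)*conj(1) + 3*(3)*conj(-1) + 3*(3)*conj(-1)]
      = (1/12)[(7) + (-1) + (10) + (2) + (-9) + (-9)] = 0/12 = 0
  <chi_rho, chi_3> = (1/12)[1*(7)*conj(1) + 1*(-1)*conj(-1) + 2*(5)*conj(-1) + 2*(1)*conj(1) + 3*(3)*conj(1) + 3*(3)*conj(-1)]
      = (1/12)[(7) + (1) + (-10) + (2) + (9) + (-9)] = 0/12 = 0
  <chi_rho, chi_4> = (1/12)[1*(7)*conj(1) + 1*(-1)*conj(-1) + 2*(5)*conj(-1) + 2*(1)*conj(1) + 3*(3)*conj(-1) + 3*(3)*conj(1)]
      = (1/12)[(7) + (1) + (-10) + (2) + (-9) + (9)] = 0/12 = 0
  <chi_rho, chi_5> = (1/12)[1*(7)*conj(2) + 1*(-1)*conj(-2) + 2*(5)*conj(1) + 2*(1)*conj(-1) + 3*(3)*conj(0) + 3*(3)*conj(0)]
      = (1/12)[(14) + (2) + (10) + (-2) + (0) + (0)] = 24/12 = 2
  <chi_rho, chi_6> = (1/12)[1*(7)*conj(2) + 1*(-1)*conj(2) + 2*(5)*conj(-1) + 2*(1)*conj(-1) + 3*(3)*conj(0) + 3*(3)*conj(0)]
      = (1/12)[(14) + (-2) + (-10) + (-2) + (0) + (0)] = 0/12 = 0
Dimension check: dim(rho) = sum (mult * dim) = 3*1 + 0*1 + 0*1 + 0*1 + 2*2 + 0*2 = 7 = chi_rho(e) = 7.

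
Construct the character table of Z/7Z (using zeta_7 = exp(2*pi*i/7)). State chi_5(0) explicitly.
Character table of Z/7Z (irreps indexed chi_0,...,chi_6 with chi_k(m) = zeta_7^(k*m), zeta_7 = exp(2*pi*i/7)):
  irrep \ class  {0} (size 1)  {1} (size 1)    {2} (size 1)    {3} (size 1)    {4} (size 1)    {5} (size 1)    {6} (size 1)  
  chi_0          1             1               1               1               1               1               1             
  chi_1          1             exp(2*I*pi/7)   exp(4*I*pi/7)   exp(6*I*pi/7)   exp(-6*I*pi/7)  exp(-4*I*pi/7)  exp(-2*I*pi/7)
  chi_2          1             exp(4*I*pi/7)   exp(-6*I*pi/7)  exp(-2*I*pi/7)  exp(2*I*pi/7)   exp(6*I*pi/7)   exp(-4*I*pi/7)
  chi_3          1             exp(6*I*pi/7)   exp(-2*I*pi/7)  exp(4*I*pi/7)   exp(-4*I*pi/7)  exp(2*I*pi/7)   exp(-6*I*pi/7)
  chi_4          1             exp(-6*I*pi/7)  exp(2*I*pi/7)   exp(-4*I*pi/7)  exp(4*I*pi/7)   exp(-2*I*pi/7)  exp(6*I*pi/7) 
  chi_5          1             exp(-4*I*pi/7)  exp(6*I*pi/7)   exp(2*I*pi/7)   exp(-2*I*pi/7)  exp(-6*I*pi/7)  exp(4*I*pi/7) 
  chi_6          1             exp(-2*I*pi/7)  exp(-4*I*pi/7)  exp(-6*I*pi/7)  exp(6*I*pi/7)   exp(4*I*pi/7)   exp(2*I*pi/7) 

Spot check: chi_5(0) = zeta_7^(5*0) = zeta_7^0 = 1.

Proof sketch: Z/7Z is abelian, so all 7 irreducible complex representations are 1-dimensional. They are given by chi_k(m) = zeta_7^(k*m) for k = 0,...,6. Row orthogonality: sum_m chi_k(m) conj(chi_l(m)) = 7 * [k = l].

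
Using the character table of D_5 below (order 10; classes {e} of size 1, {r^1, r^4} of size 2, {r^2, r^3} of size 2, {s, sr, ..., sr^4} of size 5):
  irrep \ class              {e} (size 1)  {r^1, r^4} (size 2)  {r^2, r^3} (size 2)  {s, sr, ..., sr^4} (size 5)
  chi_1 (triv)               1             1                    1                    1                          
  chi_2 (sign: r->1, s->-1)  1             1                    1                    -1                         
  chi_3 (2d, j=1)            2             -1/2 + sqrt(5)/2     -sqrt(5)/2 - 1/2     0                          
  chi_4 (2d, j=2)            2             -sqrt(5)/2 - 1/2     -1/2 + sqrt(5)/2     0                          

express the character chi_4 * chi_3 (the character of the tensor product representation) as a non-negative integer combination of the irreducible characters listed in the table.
chi_4 tensor chi_3 = chi_3 + chi_4 (all other irreducibles have multiplicity 0).

Working: The character of a tensor product is the pointwise product (chi_4 * chi_3)(C) = chi_4(C) * chi_3(C):
  {e}: (2)*(2), {r^1, r^4}: (-sqrt(5)/2 - 1/2)*(-1/2 + sqrt(5)/2), {r^2, r^3}: (-1/2 + sqrt(5)/2)*(-sqrt(5)/2 - 1/2), {s, sr, ..., sr^4}: (0)*(0)
so (chi_4 * chi_3) takes values
  {e} -> 4, {r^1, r^4} -> -1, {r^2, r^3} -> -1, {s, sr, ..., sr^4} -> 0.
Now take the inner product of this character with each irreducible chi from the table, <chi_4*chi_3, chi> = (1/10) sum_C |C| (chi_4*chi_3)(C) conj(chi(C)):
  <chi_4*chi_3, chi_1> = (1/10)[1*(4)*conj(1) + 2*(-1)*conj(1) + 2*(-1)*conj(1) + 5*(0)*conj(1)]
      = (1/10)[(4) + (-2) + (-2) + (0)] = 0/10 = 0
  <chi_4*chi_3, chi_2> = (1/10)[1*(4)*conj(1) + 2*(-1)*conj(1) + 2*(-1)*conj(1) + 5*(0)*conj(-1)]
      = (1/10)[(4) + (-2) + (-2) + (0)] = 0/10 = 0
  <chi_4*chi_3, chi_3> = (1/10)[1*(4)*conj(2) + 2*(-1)*conj(-1/2 + sqrt(5)/2) + 2*(-1)*conj(-sqrt(5)/2 - 1/2) + 5*(0)*conj(0)]
      = (1/10)[(8) + (1 - sqrt(5)) + (1 + sqrt(5)) + (0)] = 10/10 = 1
  <chi_4*chi_3, chi_4> = (1/10)[1*(4)*conj(2) + 2*(-1)*conj(-sqrt(5)/2 - 1/2) + 2*(-1)*conj(-1/2 + sqrt(5)/2) + 5*(0)*conj(0)]
      = (1/10)[(8) + (1 + sqrt(5)) + (1 - sqrt(5)) + (0)] = 10/10 = 1
Hence the multiplicities are chi_3: 1, chi_4: 1. Dimension check: dim(chi_4)*dim(chi_3) = 2*2 = 4 and sum (mult * dim) = 1*2 + 1*2 = 4.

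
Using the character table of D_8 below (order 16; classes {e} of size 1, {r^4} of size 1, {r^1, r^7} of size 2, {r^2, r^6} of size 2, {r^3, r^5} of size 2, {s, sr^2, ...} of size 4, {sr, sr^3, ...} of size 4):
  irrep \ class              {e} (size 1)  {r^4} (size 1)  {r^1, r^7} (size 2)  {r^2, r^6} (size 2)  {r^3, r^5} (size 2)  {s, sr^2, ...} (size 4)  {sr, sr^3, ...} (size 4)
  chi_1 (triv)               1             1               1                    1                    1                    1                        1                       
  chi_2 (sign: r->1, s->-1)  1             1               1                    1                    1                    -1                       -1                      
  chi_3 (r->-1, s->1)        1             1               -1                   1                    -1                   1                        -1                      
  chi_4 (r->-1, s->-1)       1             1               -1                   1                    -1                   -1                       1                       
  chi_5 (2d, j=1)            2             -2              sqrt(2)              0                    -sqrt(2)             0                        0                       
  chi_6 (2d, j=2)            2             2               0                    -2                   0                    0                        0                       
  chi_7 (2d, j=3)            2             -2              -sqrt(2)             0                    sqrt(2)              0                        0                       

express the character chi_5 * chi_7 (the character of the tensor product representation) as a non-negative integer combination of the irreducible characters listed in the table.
chi_5 tensor chi_7 = chi_3 + chi_4 + chi_6 (all other irreducibles have multiplicity 0).

Derivation: The character of a tensor product is the pointwise product (chi_5 * chi_7)(C) = chi_5(C) * chi_7(C):
  {e}: (2)*(2), {r^4}: (-2)*(-2), {r^1, r^7}: (sqrt(2))*(-sqrt(2)), {r^2, r^6}: (0)*(0), {r^3, r^5}: (-sqrt(2))*(sqrt(2)), {s, sr^2, ...}: (0)*(0), {sr, sr^3, ...}: (0)*(0)
so (chi_5 * chi_7) takes values
  {e} -> 4, {r^4} -> 4, {r^1, r^7} -> -2, {r^2, r^6} -> 0, {r^3, r^5} -> -2, {s, sr^2, ...} -> 0, {sr, sr^3, ...} -> 0.
Now take the inner product of this character with each irreducible chi from the table, <chi_5*chi_7, chi> = (1/16) sum_C |C| (chi_5*chi_7)(C) conj(chi(C)):
  <chi_5*chi_7, chi_1> = (1/16)[1*(4)*conj(1) + 1*(4)*conj(1) + 2*(-2)*conj(1) + 2*(0)*conj(1) + 2*(-2)*conj(1) + 4*(0)*conj(1) + 4*(0)*conj(1)]
      = (1/16)[(4) + (4) + (-4) + (0) + (-4) + (0) + (0)] = 0/16 = 0
  <chi_5*chi_7, chi_2> = (1/16)[1*(4)*conj(1) + 1*(4)*conj(1) + 2*(-2)*conj(1) + 2*(0)*conj(1) + 2*(-2)*conj(1) + 4*(0)*conj(-1) + 4*(0)*conj(-1)]
      = (1/16)[(4) + (4) + (-4) + (0) + (-4) + (0) + (0)] = 0/16 = 0
  <chi_5*chi_7, chi_3> = (1/16)[1*(4)*conj(1) + 1*(4)*conj(1) + 2*(-2)*conj(-1) + 2*(0)*conj(1) + 2*(-2)*conj(-1) + 4*(0)*conj(1) + 4*(0)*conj(-1)]
      = (1/16)[(4) + (4) + (4) + (0) + (4) + (0) + (0)] = 16/16 = 1
  <chi_5*chi_7, chi_4> = (1/16)[1*(4)*conj(1) + 1*(4)*conj(1) + 2*(-2)*conj(-1) + 2*(0)*conj(1) + 2*(-2)*conj(-1) + 4*(0)*conj(-1) + 4*(0)*conj(1)]
      = (1/16)[(4) + (4) + (4) + (0) + (4) + (0) + (0)] = 16/16 = 1
  <chi_5*chi_7, chi_5> = (1/16)[1*(4)*conj(2) + 1*(4)*conj(-2) + 2*(-2)*conj(sqrt(2)) + 2*(0)*conj(0) + 2*(-2)*conj(-sqrt(2)) + 4*(0)*conj(0) + 4*(0)*conj(0)]
      = (1/16)[(8) + (-8) + (-4*sqrt(2)) + (0) + (4*sqrt(2)) + (0) + (0)] = 0/16 = 0
  <chi_5*chi_7, chi_6> = (1/16)[1*(4)*conj(2) + 1*(4)*conj(2) + 2*(-2)*conj(0) + 2*(0)*conj(-2) + 2*(-2)*conj(0) + 4*(0)*conj(0) + 4*(0)*conj(0)]
      = (1/16)[(8) + (8) + (0) + (0) + (0) + (0) + (0)] = 16/16 = 1
  <chi_5*chi_7, chi_7> = (1/16)[1*(4)*conj(2) + 1*(4)*conj(-2) + 2*(-2)*conj(-sqrt(2)) + 2*(0)*conj(0) + 2*(-2)*conj(sqrt(2)) + 4*(0)*conj(0) + 4*(0)*conj(0)]
      = (1/16)[(8) + (-8) + (4*sqrt(2)) + (0) + (-4*sqrt(2)) + (0) + (0)] = 0/16 = 0
Hence the multiplicities are chi_3: 1, chi_4: 1, chi_6: 1. Dimension check: dim(chi_5)*dim(chi_7) = 2*2 = 4 and sum (mult * dim) = 1*1 + 1*1 + 1*2 = 4.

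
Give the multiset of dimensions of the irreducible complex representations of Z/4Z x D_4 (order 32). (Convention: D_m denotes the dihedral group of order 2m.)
Dimensions: 1, 1, 1, 1, 1, 1, 1, 1, 1, 1, 1, 1, 1, 1, 1, 1, 2, 2, 2, 2

Explanation: There are 20 irreducibles (= number of conjugacy classes). Their dimensions d_i satisfy sum d_i^2 = |G| = 32: 1 + 1 + 1 + 1 + 1 + 1 + 1 + 1 + 1 + 1 + 1 + 1 + 1 + 1 + 1 + 1 + 4 + 4 + 4 + 4 = 32. (For the product with Z/4Z: each of the 4 1-dim characters of Z/4Z tensors with each irrep of D_4, giving 4 copies of each D_4-dimension.)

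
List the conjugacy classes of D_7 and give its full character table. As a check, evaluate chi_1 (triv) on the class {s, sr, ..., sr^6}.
Conjugacy classes: {e} of size 1, {r^1, r^6} of size 2, {r^2, r^5} of size 2, {r^3, r^4} of size 2, {s, sr, ..., sr^6} of size 7.
Character table:
  irrep \ class              {e} (size 1)  {r^1, r^6} (size 2)  {r^2, r^5} (size 2)  {r^3, r^4} (size 2)  {s, sr, ..., sr^6} (size 7)
  chi_1 (triv)               1             1                    1                    1                    1                          
  chi_2 (sign: r->1, s->-1)  1             1                    1                    1                    -1                         
  chi_3 (2d, j=1)            2             2*cos(2*pi/7)        -2*cos(3*pi/7)       -2*cos(pi/7)         0                          
  chi_4 (2d, j=2)            2             -2*cos(3*pi/7)       -2*cos(pi/7)         2*cos(2*pi/7)        0                          
  chi_5 (2d, j=3)            2             -2*cos(pi/7)         2*cos(2*pi/7)        -2*cos(3*pi/7)       0                          

Spot check: chi_1 (triv) on {s, sr, ..., sr^6} = 1.

Details: D_7 has order 2*7 = 14 with 5 conjugacy classes, hence 5 irreducibles. Sum of squared dims 1 + 1 + 4 + 4 + 4 = 14 = |G|. Linear characters come from the abelianisation; the 2-dimensional irreps have character r^k -> 2*cos(2*pi*j*k/7), reflections -> 0.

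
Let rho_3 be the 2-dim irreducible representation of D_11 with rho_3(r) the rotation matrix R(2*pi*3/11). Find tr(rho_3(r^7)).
chi_{rho_3}(r^7) = 2*cos(2*pi*3*7/11) = 2*cos(2*pi/11)

rho_3(r^7) is rotation by angle 2*pi*3*7/11, whose trace is 2*cos(2*pi*3*7/11) = 2*cos(2*pi/11).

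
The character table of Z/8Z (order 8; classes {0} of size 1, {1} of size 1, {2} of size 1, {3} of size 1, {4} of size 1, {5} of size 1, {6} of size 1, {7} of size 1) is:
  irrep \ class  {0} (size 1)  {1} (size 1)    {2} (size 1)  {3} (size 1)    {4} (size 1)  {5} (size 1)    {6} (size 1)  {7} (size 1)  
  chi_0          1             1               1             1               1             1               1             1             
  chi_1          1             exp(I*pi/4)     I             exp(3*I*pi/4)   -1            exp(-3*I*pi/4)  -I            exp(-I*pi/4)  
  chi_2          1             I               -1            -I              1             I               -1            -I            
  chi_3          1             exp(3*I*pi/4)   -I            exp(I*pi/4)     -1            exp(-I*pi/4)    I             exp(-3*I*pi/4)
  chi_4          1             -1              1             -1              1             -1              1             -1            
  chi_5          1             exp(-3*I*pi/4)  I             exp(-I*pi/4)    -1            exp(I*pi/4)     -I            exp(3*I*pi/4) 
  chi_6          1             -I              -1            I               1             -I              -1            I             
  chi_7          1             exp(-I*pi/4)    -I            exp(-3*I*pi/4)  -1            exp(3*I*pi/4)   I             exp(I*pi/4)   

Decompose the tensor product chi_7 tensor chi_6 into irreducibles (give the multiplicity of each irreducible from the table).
chi_7 tensor chi_6 = chi_5 (all other irreducibles have multiplicity 0).

Explanation: The character of a tensor product is the pointwise product (chi_7 * chi_6)(C) = chi_7(C) * chi_6(C):
  {0}: (1)*(1), {1}: (exp(-I*pi/4))*(-I), {2}: (-I)*(-1), {3}: (exp(-3*I*pi/4))*(I), {4}: (-1)*(1), {5}: (exp(3*I*pi/4))*(-I), {6}: (I)*(-1), {7}: (exp(I*pi/4))*(I)
so (chi_7 * chi_6) takes values
  {0} -> 1, {1} -> -exp(I*pi/4), {2} -> I, {3} -> exp(-I*pi/4), {4} -> -1, {5} -> -exp(-3*I*pi/4), {6} -> -I, {7} -> exp(3*I*pi/4).
Now take the inner product of this character with each irreducible chi from the table, <chi_7*chi_6, chi> = (1/8) sum_C |C| (chi_7*chi_6)(C) conj(chi(C)):
  <chi_7*chi_6, chi_0> = (1/8)[1*(1)*conj(1) + 1*(-exp(I*pi/4))*conj(1) + 1*(I)*conj(1) + 1*(exp(-I*pi/4))*conj(1) + 1*(-1)*conj(1) + 1*(-exp(-3*I*pi/4))*conj(1) + 1*(-I)*conj(1) + 1*(exp(3*I*pi/4))*conj(1)]
      = (1/8)[(1) + (-exp(I*pi/4)) + (I) + (exp(-I*pi/4)) + (-1) + (-exp(-3*I*pi/4)) + (-I) + (exp(3*I*pi/4))] = 0/8 = 0
  <chi_7*chi_6, chi_1> = (1/8)[1*(1)*conj(1) + 1*(-exp(I*pi/4))*conj(exp(I*pi/4)) + 1*(I)*conj(I) + 1*(exp(-I*pi/4))*conj(exp(3*I*pi/4)) + 1*(-1)*conj(-1) + 1*(-exp(-3*I*pi/4))*conj(exp(-3*I*pi/4)) + 1*(-I)*conj(-I) + 1*(exp(3*I*pi/4))*conj(exp(-I*pi/4))]
      = (1/8)[(1) + (-1) + (1) + (-1) + (1) + (-1) + (1) + (-1)] = 0/8 = 0
  <chi_7*chi_6, chi_2> = (1/8)[1*(1)*conj(1) + 1*(-exp(I*pi/4))*conj(I) + 1*(I)*conj(-1) + 1*(exp(-I*pi/4))*conj(-I) + 1*(-1)*conj(1) + 1*(-exp(-3*I*pi/4))*conj(I) + 1*(-I)*conj(-1) + 1*(exp(3*I*pi/4))*conj(-I)]
      = (1/8)[(1) + (exp(3*I*pi/4)) + (-I) + (exp(I*pi/4)) + (-1) + (exp(-I*pi/4)) + (I) + (exp(-3*I*pi/4))] = 0/8 = 0
  <chi_7*chi_6, chi_3> = (1/8)[1*(1)*conj(1) + 1*(-exp(I*pi/4))*conj(exp(3*I*pi/4)) + 1*(I)*conj(-I) + 1*(exp(-I*pi/4))*conj(exp(I*pi/4)) + 1*(-1)*conj(-1) + 1*(-exp(-3*I*pi/4))*conj(exp(-I*pi/4)) + 1*(-I)*conj(I) + 1*(exp(3*I*pi/4))*conj(exp(-3*I*pi/4))]
      = (1/8)[(1) + (I) + (-1) + (-I) + (1) + (I) + (-1) + (-I)] = 0/8 = 0
  <chi_7*chi_6, chi_4> = (1/8)[1*(1)*conj(1) + 1*(-exp(I*pi/4))*conj(-1) + 1*(I)*conj(1) + 1*(exp(-I*pi/4))*conj(-1) + 1*(-1)*conj(1) + 1*(-exp(-3*I*pi/4))*conj(-1) + 1*(-I)*conj(1) + 1*(exp(3*I*pi/4))*conj(-1)]
      = (1/8)[(1) + (exp(I*pi/4)) + (I) + (-exp(-I*pi/4)) + (-1) + (exp(-3*I*pi/4)) + (-I) + (-exp(3*I*pi/4))] = 0/8 = 0
  <chi_7*chi_6, chi_5> = (1/8)[1*(1)*conj(1) + 1*(-exp(I*pi/4))*conj(exp(-3*I*pi/4)) + 1*(I)*conj(I) + 1*(exp(-I*pi/4))*conj(exp(-I*pi/4)) + 1*(-1)*conj(-1) + 1*(-exp(-3*I*pi/4))*conj(exp(I*pi/4)) + 1*(-I)*conj(-I) + 1*(exp(3*I*pi/4))*conj(exp(3*I*pi/4))]
      = (1/8)[(1) + (1) + (1) + (1) + (1) + (1) + (1) + (1)] = 8/8 = 1
  <chi_7*chi_6, chi_6> = (1/8)[1*(1)*conj(1) + 1*(-exp(I*pi/4))*conj(-I) + 1*(I)*conj(-1) + 1*(exp(-I*pi/4))*conj(I) + 1*(-1)*conj(1) + 1*(-exp(-3*I*pi/4))*conj(-I) + 1*(-I)*conj(-1) + 1*(exp(3*I*pi/4))*conj(I)]
      = (1/8)[(1) + (-exp(3*I*pi/4)) + (-I) + (-exp(I*pi/4)) + (-1) + (-exp(-I*pi/4)) + (I) + (-exp(-3*I*pi/4))] = 0/8 = 0
  <chi_7*chi_6, chi_7> = (1/8)[1*(1)*conj(1) + 1*(-exp(I*pi/4))*conj(exp(-I*pi/4)) + 1*(I)*conj(-I) + 1*(exp(-I*pi/4))*conj(exp(-3*I*pi/4)) + 1*(-1)*conj(-1) + 1*(-exp(-3*I*pi/4))*conj(exp(3*I*pi/4)) + 1*(-I)*conj(I) + 1*(exp(3*I*pi/4))*conj(exp(I*pi/4))]
      = (1/8)[(1) + (-I) + (-1) + (I) + (1) + (-I) + (-1) + (I)] = 0/8 = 0
(Exp terms are combined using exp(i*s)*conj(exp(i*t)) = exp(i*(s-t)), and sums of them are collapsed using the identity that for every m > 1 the m distinct m-th roots of unity sum to 0, e.g. 1 + exp(2*I*pi/3) + exp(-2*I*pi/3) = 0.)
Hence the multiplicities are chi_5: 1. Dimension check: dim(chi_7)*dim(chi_6) = 1*1 = 1 and sum (mult * dim) = 1*1 = 1.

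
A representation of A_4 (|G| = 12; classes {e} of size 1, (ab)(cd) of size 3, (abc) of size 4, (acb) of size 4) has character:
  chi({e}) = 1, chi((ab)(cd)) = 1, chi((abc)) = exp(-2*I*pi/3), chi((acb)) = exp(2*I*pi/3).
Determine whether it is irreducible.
Irreducible: <chi, chi> = 1.

Why: <chi, chi> = (1/|G|) sum_C |C| * |chi(C)|^2 = (1/12)[1*|1|^2 + 3*|1|^2 + 4*|exp(-2*I*pi/3)|^2 + 4*|exp(2*I*pi/3)|^2]
  = (1/12)[(1) + (3) + (4) + (4)] = 12/12 = 1.
(Exp terms are combined using exp(i*s)*conj(exp(i*t)) = exp(i*(s-t)), and sums of them are collapsed using the identity that for every m > 1 the m distinct m-th roots of unity sum to 0, e.g. 1 + exp(2*I*pi/3) + exp(-2*I*pi/3) = 0.)
A character is irreducible iff <chi, chi> = 1, so this representation is irreducible.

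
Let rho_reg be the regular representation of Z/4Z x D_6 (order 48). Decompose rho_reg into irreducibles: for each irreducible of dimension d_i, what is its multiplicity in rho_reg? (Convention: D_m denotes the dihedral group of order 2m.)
Each irreducible V_i of dimension d_i appears with multiplicity d_i, i.e. rho_reg = (direct sum over all irreducibles V_i) d_i V_i. The irreducible dimensions for Z/4Z x D_6 are 1, 1, 1, 1, 1, 1, 1, 1, 1, 1, 1, 1, 1, 1, 1, 1, 2, 2, 2, 2, 2, 2, 2, 2: 16 irreducibles of dimension 1, each with multiplicity 1; 8 irreducibles of dimension 2, each with multiplicity 2. Total dimension 16*1*1 + 8*2*2 = 48 = |G|.

Derivation: General theorem: in the regular representation of a finite group G, each irreducible appears with multiplicity equal to its dimension. Check: dim(rho_reg) = sum d_i^2 = 1 + 1 + 1 + 1 + 1 + 1 + 1 + 1 + 1 + 1 + 1 + 1 + 1 + 1 + 1 + 1 + 4 + 4 + 4 + 4 + 4 + 4 + 4 + 4 = 48 = |G|.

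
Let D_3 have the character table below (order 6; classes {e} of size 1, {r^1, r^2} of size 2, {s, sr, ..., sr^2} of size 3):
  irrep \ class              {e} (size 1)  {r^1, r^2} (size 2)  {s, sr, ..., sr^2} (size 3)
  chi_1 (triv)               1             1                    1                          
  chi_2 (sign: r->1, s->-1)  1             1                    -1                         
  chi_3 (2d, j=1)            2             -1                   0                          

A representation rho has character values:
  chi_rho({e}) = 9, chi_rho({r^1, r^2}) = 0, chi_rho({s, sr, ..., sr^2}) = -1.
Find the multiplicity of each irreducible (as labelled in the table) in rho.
Multiplicities: chi_1: 1, chi_2: 2, chi_3: 3.

Derivation: Use <chi_rho, chi> = (1/|G|) sum_C |C| * chi_rho(C) * conj(chi(C)) with |G| = 6 for each irreducible chi in the table:
  <chi_rho, chi_1> = (1/6)[1*(9)*conj(1) + 2*(0)*conj(1) + 3*(-1)*conj(1)]
      = (1/6)[(9) + (0) + (-3)] = 6/6 = 1
  <chi_rho, chi_2> = (1/6)[1*(9)*conj(1) + 2*(0)*conj(1) + 3*(-1)*conj(-1)]
      = (1/6)[(9) + (0) + (3)] = 12/6 = 2
  <chi_rho, chi_3> = (1/6)[1*(9)*conj(2) + 2*(0)*conj(-1) + 3*(-1)*conj(0)]
      = (1/6)[(18) + (0) + (0)] = 18/6 = 3
Dimension check: dim(rho) = sum (mult * dim) = 1*1 + 2*1 + 3*2 = 9 = chi_rho(e) = 9.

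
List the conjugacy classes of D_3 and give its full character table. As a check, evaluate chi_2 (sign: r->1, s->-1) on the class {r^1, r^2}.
Conjugacy classes: {e} of size 1, {r^1, r^2} of size 2, {s, sr, ..., sr^2} of size 3.
Character table:
  irrep \ class              {e} (size 1)  {r^1, r^2} (size 2)  {s, sr, ..., sr^2} (size 3)
  chi_1 (triv)               1             1                    1                          
  chi_2 (sign: r->1, s->-1)  1             1                    -1                         
  chi_3 (2d, j=1)            2             -1                   0                          

Spot check: chi_2 (sign: r->1, s->-1) on {r^1, r^2} = 1.

D_3 has order 2*3 = 6 with 3 conjugacy classes, hence 3 irreducibles. Sum of squared dims 1 + 1 + 4 = 6 = |G|. Linear characters come from the abelianisation; the 2-dimensional irreps have character r^k -> 2*cos(2*pi*j*k/3), reflections -> 0.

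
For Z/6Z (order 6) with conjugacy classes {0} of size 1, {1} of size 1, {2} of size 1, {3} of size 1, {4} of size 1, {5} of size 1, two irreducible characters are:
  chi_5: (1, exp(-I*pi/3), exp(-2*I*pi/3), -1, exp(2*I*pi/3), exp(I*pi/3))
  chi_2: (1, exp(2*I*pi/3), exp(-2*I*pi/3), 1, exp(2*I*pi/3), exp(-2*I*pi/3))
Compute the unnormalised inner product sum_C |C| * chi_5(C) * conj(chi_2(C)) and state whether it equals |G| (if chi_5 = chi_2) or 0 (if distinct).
Sum = 0; so <chi_5, chi_2> = 0 (distinct irreducibles are orthogonal).

Reasoning: Compute term by term over conjugacy classes (|C| * chi_5(C) * conj(chi_2(C))):
  1*(1)*conj(1) + 1*(exp(-I*pi/3))*conj(exp(2*I*pi/3)) + 1*(exp(-2*I*pi/3))*conj(exp(-2*I*pi/3)) + 1*(-1)*conj(1) + 1*(exp(2*I*pi/3))*conj(exp(2*I*pi/3)) + 1*(exp(I*pi/3))*conj(exp(-2*I*pi/3))
  = (1) + (-1) + (1) + (-1) + (1) + (-1)
  = 0.
(Exp terms are combined using exp(i*s)*conj(exp(i*t)) = exp(i*(s-t)), and sums of them are collapsed using the identity that for every m > 1 the m distinct m-th roots of unity sum to 0, e.g. 1 + exp(2*I*pi/3) + exp(-2*I*pi/3) = 0.)
Dividing by |G| = 6 gives 0/6 = 0, matching the row-orthogonality relation <chi_5, chi_2> = [chi_5 = chi_2].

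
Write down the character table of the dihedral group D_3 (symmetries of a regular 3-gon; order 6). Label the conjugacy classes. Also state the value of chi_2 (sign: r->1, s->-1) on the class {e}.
Conjugacy classes: {e} of size 1, {r^1, r^2} of size 2, {s, sr, ..., sr^2} of size 3.
Character table:
  irrep \ class              {e} (size 1)  {r^1, r^2} (size 2)  {s, sr, ..., sr^2} (size 3)
  chi_1 (triv)               1             1                    1                          
  chi_2 (sign: r->1, s->-1)  1             1                    -1                         
  chi_3 (2d, j=1)            2             -1                   0                          

Spot check: chi_2 (sign: r->1, s->-1) on {e} = 1.

Working: D_3 has order 2*3 = 6 with 3 conjugacy classes, hence 3 irreducibles. Sum of squared dims 1 + 1 + 4 = 6 = |G|. Linear characters come from the abelianisation; the 2-dimensional irreps have character r^k -> 2*cos(2*pi*j*k/3), reflections -> 0.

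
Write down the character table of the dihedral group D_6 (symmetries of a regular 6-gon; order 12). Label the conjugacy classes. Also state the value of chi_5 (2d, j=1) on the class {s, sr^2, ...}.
Conjugacy classes: {e} of size 1, {r^3} of size 1, {r^1, r^5} of size 2, {r^2, r^4} of size 2, {s, sr^2, ...} of size 3, {sr, sr^3, ...} of size 3.
Character table:
  irrep \ class              {e} (size 1)  {r^3} (size 1)  {r^1, r^5} (size 2)  {r^2, r^4} (size 2)  {s, sr^2, ...} (size 3)  {sr, sr^3, ...} (size 3)
  chi_1 (triv)               1             1               1                    1                    1                        1                       
  chi_2 (sign: r->1, s->-1)  1             1               1                    1                    -1                       -1                      
  chi_3 (r->-1, s->1)        1             -1              -1                   1                    1                        -1                      
  chi_4 (r->-1, s->-1)       1             -1              -1                   1                    -1                       1                       
  chi_5 (2d, j=1)            2             -2              1                    -1                   0                        0                       
  chi_6 (2d, j=2)            2             2               -1                   -1                   0                        0                       

Spot check: chi_5 (2d, j=1) on {s, sr^2, ...} = 0.

Proof sketch: D_6 has order 2*6 = 12 with 6 conjugacy classes, hence 6 irreducibles. Sum of squared dims 1 + 1 + 1 + 1 + 4 + 4 = 12 = |G|. Linear characters come from the abelianisation; the 2-dimensional irreps have character r^k -> 2*cos(2*pi*j*k/6), reflections -> 0.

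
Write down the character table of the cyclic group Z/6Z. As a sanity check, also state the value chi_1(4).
Character table of Z/6Z (irreps indexed chi_0,...,chi_5 with chi_k(m) = zeta_6^(k*m), zeta_6 = exp(2*pi*i/6)):
  irrep \ class  {0} (size 1)  {1} (size 1)    {2} (size 1)    {3} (size 1)  {4} (size 1)    {5} (size 1)  
  chi_0          1             1               1               1             1               1             
  chi_1          1             exp(I*pi/3)     exp(2*I*pi/3)   -1            exp(-2*I*pi/3)  exp(-I*pi/3)  
  chi_2          1             exp(2*I*pi/3)   exp(-2*I*pi/3)  1             exp(2*I*pi/3)   exp(-2*I*pi/3)
  chi_3          1             -1              1               -1            1               -1            
  chi_4          1             exp(-2*I*pi/3)  exp(2*I*pi/3)   1             exp(-2*I*pi/3)  exp(2*I*pi/3) 
  chi_5          1             exp(-I*pi/3)    exp(-2*I*pi/3)  -1            exp(2*I*pi/3)   exp(I*pi/3)   

Spot check: chi_1(4) = zeta_6^(1*4) = zeta_6^4 = exp(-2*I*pi/3).

Argument: Z/6Z is abelian, so all 6 irreducible complex representations are 1-dimensional. They are given by chi_k(m) = zeta_6^(k*m) for k = 0,...,5. Row orthogonality: sum_m chi_k(m) conj(chi_l(m)) = 6 * [k = l].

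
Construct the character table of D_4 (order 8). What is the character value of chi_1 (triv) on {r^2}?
Conjugacy classes: {e} of size 1, {r^2} of size 1, {r^1, r^3} of size 2, {s, sr^2, ...} of size 2, {sr, sr^3, ...} of size 2.
Character table:
  irrep \ class              {e} (size 1)  {r^2} (size 1)  {r^1, r^3} (size 2)  {s, sr^2, ...} (size 2)  {sr, sr^3, ...} (size 2)
  chi_1 (triv)               1             1               1                    1                        1                       
  chi_2 (sign: r->1, s->-1)  1             1               1                    -1                       -1                      
  chi_3 (r->-1, s->1)        1             1               -1                   1                        -1                      
  chi_4 (r->-1, s->-1)       1             1               -1                   -1                       1                       
  chi_5 (2d, j=1)            2             -2              0                    0                        0                       

Spot check: chi_1 (triv) on {r^2} = 1.

Explanation: D_4 has order 2*4 = 8 with 5 conjugacy classes, hence 5 irreducibles. Sum of squared dims 1 + 1 + 1 + 1 + 4 = 8 = |G|. Linear characters come from the abelianisation; the 2-dimensional irreps have character r^k -> 2*cos(2*pi*j*k/4), reflections -> 0.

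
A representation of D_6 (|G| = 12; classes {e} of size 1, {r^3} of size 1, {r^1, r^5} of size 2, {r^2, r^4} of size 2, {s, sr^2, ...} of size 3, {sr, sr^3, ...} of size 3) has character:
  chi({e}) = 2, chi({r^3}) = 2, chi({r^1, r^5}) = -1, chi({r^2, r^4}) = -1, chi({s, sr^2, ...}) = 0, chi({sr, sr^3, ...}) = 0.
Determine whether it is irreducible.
Irreducible: <chi, chi> = 1.

Why: <chi, chi> = (1/|G|) sum_C |C| * |chi(C)|^2 = (1/12)[1*|2|^2 + 1*|2|^2 + 2*|-1|^2 + 2*|-1|^2 + 3*|0|^2 + 3*|0|^2]
  = (1/12)[(4) + (4) + (2) + (2) + (0) + (0)] = 12/12 = 1.
A character is irreducible iff <chi, chi> = 1, so this representation is irreducible.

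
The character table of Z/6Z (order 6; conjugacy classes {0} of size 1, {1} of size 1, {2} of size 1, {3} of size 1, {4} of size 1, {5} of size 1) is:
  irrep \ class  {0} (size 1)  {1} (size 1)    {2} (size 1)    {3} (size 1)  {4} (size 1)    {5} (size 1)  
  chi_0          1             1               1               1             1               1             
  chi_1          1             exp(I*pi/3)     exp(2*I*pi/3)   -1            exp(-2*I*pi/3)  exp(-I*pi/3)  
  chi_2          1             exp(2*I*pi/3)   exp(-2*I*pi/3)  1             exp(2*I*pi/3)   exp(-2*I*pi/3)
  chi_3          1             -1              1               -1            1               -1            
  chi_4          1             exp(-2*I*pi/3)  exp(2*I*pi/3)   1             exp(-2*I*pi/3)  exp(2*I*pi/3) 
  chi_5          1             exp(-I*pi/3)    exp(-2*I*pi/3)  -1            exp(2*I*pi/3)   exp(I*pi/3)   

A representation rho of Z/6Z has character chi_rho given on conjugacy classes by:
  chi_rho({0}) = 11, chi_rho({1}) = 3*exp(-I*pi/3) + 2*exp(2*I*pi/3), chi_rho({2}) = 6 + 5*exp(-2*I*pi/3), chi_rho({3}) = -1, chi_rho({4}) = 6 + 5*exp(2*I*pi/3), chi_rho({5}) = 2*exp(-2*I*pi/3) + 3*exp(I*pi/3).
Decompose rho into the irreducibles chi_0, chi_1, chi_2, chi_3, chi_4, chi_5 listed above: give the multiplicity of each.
Multiplicities: chi_0: 3, chi_1: 0, chi_2: 2, chi_3: 3, chi_4: 0, chi_5: 3.

Reasoning: Use <chi_rho, chi> = (1/|G|) sum_C |C| * chi_rho(C) * conj(chi(C)) with |G| = 6 for each irreducible chi in the table:
  <chi_rho, chi_0> = (1/6)[1*(11)*conj(1) + 1*(3*exp(-I*pi/3) + 2*exp(2*I*pi/3))*conj(1) + 1*(6 + 5*exp(-2*I*pi/3))*conj(1) + 1*(-1)*conj(1) + 1*(6 + 5*exp(2*I*pi/3))*conj(1) + 1*(2*exp(-2*I*pi/3) + 3*exp(I*pi/3))*conj(1)]
      = (1/6)[(11) + (3*exp(-I*pi/3) + 2*exp(2*I*pi/3)) + (6 + 5*exp(-2*I*pi/3)) + (-1) + (6 + 5*exp(2*I*pi/3)) + (2*exp(-2*I*pi/3) + 3*exp(I*pi/3))] = 18/6 = 3
  <chi_rho, chi_1> = (1/6)[1*(11)*conj(1) + 1*(3*exp(-I*pi/3) + 2*exp(2*I*pi/3))*conj(exp(I*pi/3)) + 1*(6 + 5*exp(-2*I*pi/3))*conj(exp(2*I*pi/3)) + 1*(-1)*conj(-1) + 1*(6 + 5*exp(2*I*pi/3))*conj(exp(-2*I*pi/3)) + 1*(2*exp(-2*I*pi/3) + 3*exp(I*pi/3))*conj(exp(-I*pi/3))]
      = (1/6)[(11) + (3*exp(-2*I*pi/3) + 2*exp(I*pi/3)) + (6*exp(-2*I*pi/3) + 5*exp(2*I*pi/3)) + (1) + (5*exp(-2*I*pi/3) + 6*exp(2*I*pi/3)) + (2*exp(-I*pi/3) + 3*exp(2*I*pi/3))] = 0/6 = 0
  <chi_rho, chi_2> = (1/6)[1*(11)*conj(1) + 1*(3*exp(-I*pi/3) + 2*exp(2*I*pi/3))*conj(exp(2*I*pi/3)) + 1*(6 + 5*exp(-2*I*pi/3))*conj(exp(-2*I*pi/3)) + 1*(-1)*conj(1) + 1*(6 + 5*exp(2*I*pi/3))*conj(exp(2*I*pi/3)) + 1*(2*exp(-2*I*pi/3) + 3*exp(I*pi/3))*conj(exp(-2*I*pi/3))]
      = (1/6)[(11) + (-1) + (5 + 6*exp(2*I*pi/3)) + (-1) + (5 + 6*exp(-2*I*pi/3)) + (-1)] = 12/6 = 2
  <chi_rho, chi_3> = (1/6)[1*(11)*conj(1) + 1*(3*exp(-I*pi/3) + 2*exp(2*I*pi/3))*conj(-1) + 1*(6 + 5*exp(-2*I*pi/3))*conj(1) + 1*(-1)*conj(-1) + 1*(6 + 5*exp(2*I*pi/3))*conj(1) + 1*(2*exp(-2*I*pi/3) + 3*exp(I*pi/3))*conj(-1)]
      = (1/6)[(11) + (-2*exp(2*I*pi/3) - 3*exp(-I*pi/3)) + (6 + 5*exp(-2*I*pi/3)) + (1) + (6 + 5*exp(2*I*pi/3)) + (-3*exp(I*pi/3) - 2*exp(-2*I*pi/3))] = 18/6 = 3
  <chi_rho, chi_4> = (1/6)[1*(11)*conj(1) + 1*(3*exp(-I*pi/3) + 2*exp(2*I*pi/3))*conj(exp(-2*I*pi/3)) + 1*(6 + 5*exp(-2*I*pi/3))*conj(exp(2*I*pi/3)) + 1*(-1)*conj(1) + 1*(6 + 5*exp(2*I*pi/3))*conj(exp(-2*I*pi/3)) + 1*(2*exp(-2*I*pi/3) + 3*exp(I*pi/3))*conj(exp(2*I*pi/3))]
      = (1/6)[(11) + (2*exp(-2*I*pi/3) + 3*exp(I*pi/3)) + (6*exp(-2*I*pi/3) + 5*exp(2*I*pi/3)) + (-1) + (5*exp(-2*I*pi/3) + 6*exp(2*I*pi/3)) + (3*exp(-I*pi/3) + 2*exp(2*I*pi/3))] = 0/6 = 0
  <chi_rho, chi_5> = (1/6)[1*(11)*conj(1) + 1*(3*exp(-I*pi/3) + 2*exp(2*I*pi/3))*conj(exp(-I*pi/3)) + 1*(6 + 5*exp(-2*I*pi/3))*conj(exp(-2*I*pi/3)) + 1*(-1)*conj(-1) + 1*(6 + 5*exp(2*I*pi/3))*conj(exp(2*I*pi/3)) + 1*(2*exp(-2*I*pi/3) + 3*exp(I*pi/3))*conj(exp(I*pi/3))]
      = (1/6)[(11) + (1) + (5 + 6*exp(2*I*pi/3)) + (1) + (5 + 6*exp(-2*I*pi/3)) + (1)] = 18/6 = 3
(Exp terms are combined using exp(i*s)*conj(exp(i*t)) = exp(i*(s-t)), and sums of them are collapsed using the identity that for every m > 1 the m distinct m-th roots of unity sum to 0, e.g. 1 + exp(2*I*pi/3) + exp(-2*I*pi/3) = 0.)
Dimension check: dim(rho) = sum (mult * dim) = 3*1 + 0*1 + 2*1 + 3*1 + 0*1 + 3*1 = 11 = chi_rho(e) = 11.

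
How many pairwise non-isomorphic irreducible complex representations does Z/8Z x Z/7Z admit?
56

Explanation: The number of irreducible complex representations of a finite group equals its number of conjugacy classes. Z/8Z x Z/7Z is abelian of order 56, so every element is its own conjugacy class: 56 classes, so Z/8Z x Z/7Z (order 56) has exactly 56 irreducible complex representations.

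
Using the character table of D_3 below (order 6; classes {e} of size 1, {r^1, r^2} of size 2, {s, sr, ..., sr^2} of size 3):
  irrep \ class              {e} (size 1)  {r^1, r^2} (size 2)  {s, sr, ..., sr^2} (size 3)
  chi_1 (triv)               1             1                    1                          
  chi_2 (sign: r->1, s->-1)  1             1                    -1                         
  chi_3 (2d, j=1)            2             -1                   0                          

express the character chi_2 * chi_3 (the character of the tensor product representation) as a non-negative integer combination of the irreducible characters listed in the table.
chi_2 tensor chi_3 = chi_3 (all other irreducibles have multiplicity 0).

Reasoning: The character of a tensor product is the pointwise product (chi_2 * chi_3)(C) = chi_2(C) * chi_3(C):
  {e}: (1)*(2), {r^1, r^2}: (1)*(-1), {s, sr, ..., sr^2}: (-1)*(0)
so (chi_2 * chi_3) takes values
  {e} -> 2, {r^1, r^2} -> -1, {s, sr, ..., sr^2} -> 0.
Now take the inner product of this character with each irreducible chi from the table, <chi_2*chi_3, chi> = (1/6) sum_C |C| (chi_2*chi_3)(C) conj(chi(C)):
  <chi_2*chi_3, chi_1> = (1/6)[1*(2)*conj(1) + 2*(-1)*conj(1) + 3*(0)*conj(1)]
      = (1/6)[(2) + (-2) + (0)] = 0/6 = 0
  <chi_2*chi_3, chi_2> = (1/6)[1*(2)*conj(1) + 2*(-1)*conj(1) + 3*(0)*conj(-1)]
      = (1/6)[(2) + (-2) + (0)] = 0/6 = 0
  <chi_2*chi_3, chi_3> = (1/6)[1*(2)*conj(2) + 2*(-1)*conj(-1) + 3*(0)*conj(0)]
      = (1/6)[(4) + (2) + (0)] = 6/6 = 1
Hence the multiplicities are chi_3: 1. Dimension check: dim(chi_2)*dim(chi_3) = 1*2 = 2 and sum (mult * dim) = 1*2 = 2.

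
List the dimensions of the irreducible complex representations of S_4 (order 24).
Dimensions: 1, 1, 2, 3, 3

Working: There are 5 irreducibles (= number of conjugacy classes). Their dimensions d_i satisfy sum d_i^2 = |G| = 24: 1 + 1 + 4 + 9 + 9 = 24.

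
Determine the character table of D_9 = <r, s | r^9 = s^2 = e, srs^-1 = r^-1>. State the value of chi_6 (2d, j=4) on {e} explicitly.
Conjugacy classes: {e} of size 1, {r^1, r^8} of size 2, {r^2, r^7} of size 2, {r^3, r^6} of size 2, {r^4, r^5} of size 2, {s, sr, ..., sr^8} of size 9.
Character table:
  irrep \ class              {e} (size 1)  {r^1, r^8} (size 2)  {r^2, r^7} (size 2)  {r^3, r^6} (size 2)  {r^4, r^5} (size 2)  {s, sr, ..., sr^8} (size 9)
  chi_1 (triv)               1             1                    1                    1                    1                    1                          
  chi_2 (sign: r->1, s->-1)  1             1                    1                    1                    1                    -1                         
  chi_3 (2d, j=1)            2             2*cos(2*pi/9)        2*cos(4*pi/9)        -1                   -2*cos(pi/9)         0                          
  chi_4 (2d, j=2)            2             2*cos(4*pi/9)        -2*cos(pi/9)         -1                   2*cos(2*pi/9)        0                          
  chi_5 (2d, j=3)            2             -1                   -1                   2                    -1                   0                          
  chi_6 (2d, j=4)            2             -2*cos(pi/9)         2*cos(2*pi/9)        -1                   2*cos(4*pi/9)        0                          

Spot check: chi_6 (2d, j=4) on {e} = 2.

Derivation: D_9 has order 2*9 = 18 with 6 conjugacy classes, hence 6 irreducibles. Sum of squared dims 1 + 1 + 4 + 4 + 4 + 4 = 18 = |G|. Linear characters come from the abelianisation; the 2-dimensional irreps have character r^k -> 2*cos(2*pi*j*k/9), reflections -> 0.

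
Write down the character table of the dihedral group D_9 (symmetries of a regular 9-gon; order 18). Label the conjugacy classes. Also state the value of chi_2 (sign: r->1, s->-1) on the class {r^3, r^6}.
Conjugacy classes: {e} of size 1, {r^1, r^8} of size 2, {r^2, r^7} of size 2, {r^3, r^6} of size 2, {r^4, r^5} of size 2, {s, sr, ..., sr^8} of size 9.
Character table:
  irrep \ class              {e} (size 1)  {r^1, r^8} (size 2)  {r^2, r^7} (size 2)  {r^3, r^6} (size 2)  {r^4, r^5} (size 2)  {s, sr, ..., sr^8} (size 9)
  chi_1 (triv)               1             1                    1                    1                    1                    1                          
  chi_2 (sign: r->1, s->-1)  1             1                    1                    1                    1                    -1                         
  chi_3 (2d, j=1)            2             2*cos(2*pi/9)        2*cos(4*pi/9)        -1                   -2*cos(pi/9)         0                          
  chi_4 (2d, j=2)            2             2*cos(4*pi/9)        -2*cos(pi/9)         -1                   2*cos(2*pi/9)        0                          
  chi_5 (2d, j=3)            2             -1                   -1                   2                    -1                   0                          
  chi_6 (2d, j=4)            2             -2*cos(pi/9)         2*cos(2*pi/9)        -1                   2*cos(4*pi/9)        0                          

Spot check: chi_2 (sign: r->1, s->-1) on {r^3, r^6} = 1.

Proof sketch: D_9 has order 2*9 = 18 with 6 conjugacy classes, hence 6 irreducibles. Sum of squared dims 1 + 1 + 4 + 4 + 4 + 4 = 18 = |G|. Linear characters come from the abelianisation; the 2-dimensional irreps have character r^k -> 2*cos(2*pi*j*k/9), reflections -> 0.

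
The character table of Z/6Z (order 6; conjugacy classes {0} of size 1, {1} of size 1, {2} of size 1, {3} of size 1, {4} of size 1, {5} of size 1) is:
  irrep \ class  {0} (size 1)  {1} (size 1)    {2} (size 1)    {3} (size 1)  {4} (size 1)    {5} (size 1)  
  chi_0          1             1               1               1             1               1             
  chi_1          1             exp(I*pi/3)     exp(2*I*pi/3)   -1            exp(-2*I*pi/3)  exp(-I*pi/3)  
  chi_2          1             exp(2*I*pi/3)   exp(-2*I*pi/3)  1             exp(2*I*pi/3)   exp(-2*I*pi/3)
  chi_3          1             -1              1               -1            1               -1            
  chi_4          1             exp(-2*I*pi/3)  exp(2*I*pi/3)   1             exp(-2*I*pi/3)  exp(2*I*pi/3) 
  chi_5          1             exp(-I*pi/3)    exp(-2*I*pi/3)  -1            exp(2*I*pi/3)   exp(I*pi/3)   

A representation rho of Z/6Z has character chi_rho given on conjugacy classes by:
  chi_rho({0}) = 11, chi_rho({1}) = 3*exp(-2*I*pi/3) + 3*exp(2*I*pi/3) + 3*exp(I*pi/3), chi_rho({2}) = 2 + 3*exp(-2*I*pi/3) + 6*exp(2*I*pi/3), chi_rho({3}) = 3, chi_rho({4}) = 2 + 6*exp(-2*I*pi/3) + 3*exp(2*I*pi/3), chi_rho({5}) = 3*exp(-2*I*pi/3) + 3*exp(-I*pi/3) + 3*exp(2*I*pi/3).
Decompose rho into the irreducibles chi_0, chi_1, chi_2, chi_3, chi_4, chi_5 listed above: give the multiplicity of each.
Multiplicities: chi_0: 1, chi_1: 3, chi_2: 3, chi_3: 1, chi_4: 3, chi_5: 0.

Derivation: Use <chi_rho, chi> = (1/|G|) sum_C |C| * chi_rho(C) * conj(chi(C)) with |G| = 6 for each irreducible chi in the table:
  <chi_rho, chi_0> = (1/6)[1*(11)*conj(1) + 1*(3*exp(-2*I*pi/3) + 3*exp(2*I*pi/3) + 3*exp(I*pi/3))*conj(1) + 1*(2 + 3*exp(-2*I*pi/3) + 6*exp(2*I*pi/3))*conj(1) + 1*(3)*conj(1) + 1*(2 + 6*exp(-2*I*pi/3) + 3*exp(2*I*pi/3))*conj(1) + 1*(3*exp(-2*I*pi/3) + 3*exp(-I*pi/3) + 3*exp(2*I*pi/3))*conj(1)]
      = (1/6)[(11) + (3*exp(-2*I*pi/3) + 3*exp(2*I*pi/3) + 3*exp(I*pi/3)) + (2 + 3*exp(-2*I*pi/3) + 6*exp(2*I*pi/3)) + (3) + (2 + 6*exp(-2*I*pi/3) + 3*exp(2*I*pi/3)) + (3*exp(-2*I*pi/3) + 3*exp(-I*pi/3) + 3*exp(2*I*pi/3))] = 6/6 = 1
  <chi_rho, chi_1> = (1/6)[1*(11)*conj(1) + 1*(3*exp(-2*I*pi/3) + 3*exp(2*I*pi/3) + 3*exp(I*pi/3))*conj(exp(I*pi/3)) + 1*(2 + 3*exp(-2*I*pi/3) + 6*exp(2*I*pi/3))*conj(exp(2*I*pi/3)) + 1*(3)*conj(-1) + 1*(2 + 6*exp(-2*I*pi/3) + 3*exp(2*I*pi/3))*conj(exp(-2*I*pi/3)) + 1*(3*exp(-2*I*pi/3) + 3*exp(-I*pi/3) + 3*exp(2*I*pi/3))*conj(exp(-I*pi/3))]
      = (1/6)[(11) + (3*exp(I*pi/3)) + (6 + 2*exp(-2*I*pi/3) + 3*exp(2*I*pi/3)) + (-3) + (6 + 3*exp(-2*I*pi/3) + 2*exp(2*I*pi/3)) + (3*exp(-I*pi/3))] = 18/6 = 3
  <chi_rho, chi_2> = (1/6)[1*(11)*conj(1) + 1*(3*exp(-2*I*pi/3) + 3*exp(2*I*pi/3) + 3*exp(I*pi/3))*conj(exp(2*I*pi/3)) + 1*(2 + 3*exp(-2*I*pi/3) + 6*exp(2*I*pi/3))*conj(exp(-2*I*pi/3)) + 1*(3)*conj(1) + 1*(2 + 6*exp(-2*I*pi/3) + 3*exp(2*I*pi/3))*conj(exp(2*I*pi/3)) + 1*(3*exp(-2*I*pi/3) + 3*exp(-I*pi/3) + 3*exp(2*I*pi/3))*conj(exp(-2*I*pi/3))]
      = (1/6)[(11) + (3) + (3 + 6*exp(-2*I*pi/3) + 2*exp(2*I*pi/3)) + (3) + (3 + 2*exp(-2*I*pi/3) + 6*exp(2*I*pi/3)) + (3)] = 18/6 = 3
  <chi_rho, chi_3> = (1/6)[1*(11)*conj(1) + 1*(3*exp(-2*I*pi/3) + 3*exp(2*I*pi/3) + 3*exp(I*pi/3))*conj(-1) + 1*(2 + 3*exp(-2*I*pi/3) + 6*exp(2*I*pi/3))*conj(1) + 1*(3)*conj(-1) + 1*(2 + 6*exp(-2*I*pi/3) + 3*exp(2*I*pi/3))*conj(1) + 1*(3*exp(-2*I*pi/3) + 3*exp(-I*pi/3) + 3*exp(2*I*pi/3))*conj(-1)]
      = (1/6)[(11) + (-3*exp(I*pi/3) - 3*exp(2*I*pi/3) - 3*exp(-2*I*pi/3)) + (2 + 3*exp(-2*I*pi/3) + 6*exp(2*I*pi/3)) + (-3) + (2 + 6*exp(-2*I*pi/3) + 3*exp(2*I*pi/3)) + (-3*exp(2*I*pi/3) - 3*exp(-I*pi/3) - 3*exp(-2*I*pi/3))] = 6/6 = 1
  <chi_rho, chi_4> = (1/6)[1*(11)*conj(1) + 1*(3*exp(-2*I*pi/3) + 3*exp(2*I*pi/3) + 3*exp(I*pi/3))*conj(exp(-2*I*pi/3)) + 1*(2 + 3*exp(-2*I*pi/3) + 6*exp(2*I*pi/3))*conj(exp(2*I*pi/3)) + 1*(3)*conj(1) + 1*(2 + 6*exp(-2*I*pi/3) + 3*exp(2*I*pi/3))*conj(exp(-2*I*pi/3)) + 1*(3*exp(-2*I*pi/3) + 3*exp(-I*pi/3) + 3*exp(2*I*pi/3))*conj(exp(2*I*pi/3))]
      = (1/6)[(11) + (3*exp(-2*I*pi/3)) + (6 + 2*exp(-2*I*pi/3) + 3*exp(2*I*pi/3)) + (3) + (6 + 3*exp(-2*I*pi/3) + 2*exp(2*I*pi/3)) + (3*exp(2*I*pi/3))] = 18/6 = 3
  <chi_rho, chi_5> = (1/6)[1*(11)*conj(1) + 1*(3*exp(-2*I*pi/3) + 3*exp(2*I*pi/3) + 3*exp(I*pi/3))*conj(exp(-I*pi/3)) + 1*(2 + 3*exp(-2*I*pi/3) + 6*exp(2*I*pi/3))*conj(exp(-2*I*pi/3)) + 1*(3)*conj(-1) + 1*(2 + 6*exp(-2*I*pi/3) + 3*exp(2*I*pi/3))*conj(exp(2*I*pi/3)) + 1*(3*exp(-2*I*pi/3) + 3*exp(-I*pi/3) + 3*exp(2*I*pi/3))*conj(exp(I*pi/3))]
      = (1/6)[(11) + (-3) + (3 + 6*exp(-2*I*pi/3) + 2*exp(2*I*pi/3)) + (-3) + (3 + 2*exp(-2*I*pi/3) + 6*exp(2*I*pi/3)) + (-3)] = 0/6 = 0
(Exp terms are combined using exp(i*s)*conj(exp(i*t)) = exp(i*(s-t)), and sums of them are collapsed using the identity that for every m > 1 the m distinct m-th roots of unity sum to 0, e.g. 1 + exp(2*I*pi/3) + exp(-2*I*pi/3) = 0.)
Dimension check: dim(rho) = sum (mult * dim) = 1*1 + 3*1 + 3*1 + 1*1 + 3*1 + 0*1 = 11 = chi_rho(e) = 11.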